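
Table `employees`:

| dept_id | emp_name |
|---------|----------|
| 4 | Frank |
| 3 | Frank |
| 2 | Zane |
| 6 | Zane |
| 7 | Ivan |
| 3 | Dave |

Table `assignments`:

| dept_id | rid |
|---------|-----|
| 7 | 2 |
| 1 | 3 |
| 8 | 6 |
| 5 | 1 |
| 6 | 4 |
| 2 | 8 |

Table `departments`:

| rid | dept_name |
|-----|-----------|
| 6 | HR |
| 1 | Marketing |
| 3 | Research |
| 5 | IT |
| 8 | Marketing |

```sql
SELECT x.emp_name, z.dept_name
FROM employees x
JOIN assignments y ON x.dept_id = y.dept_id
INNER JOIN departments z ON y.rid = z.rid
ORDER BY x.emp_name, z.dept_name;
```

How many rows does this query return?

Evaluate left to right. First `employees x INNER JOIN assignments y` on dept_id: 3 row(s).
Then INNER JOIN `departments z` on rid: keep only rows whose y.rid appears in z.
Result: 1 row(s).

1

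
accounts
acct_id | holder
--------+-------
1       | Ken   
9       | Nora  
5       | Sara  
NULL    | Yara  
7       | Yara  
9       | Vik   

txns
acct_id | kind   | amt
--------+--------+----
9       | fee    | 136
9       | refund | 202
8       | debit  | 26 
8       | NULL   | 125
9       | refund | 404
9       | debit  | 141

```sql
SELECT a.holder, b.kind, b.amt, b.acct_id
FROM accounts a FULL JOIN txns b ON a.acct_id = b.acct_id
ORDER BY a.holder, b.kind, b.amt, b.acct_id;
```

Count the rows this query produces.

FULL OUTER JOIN keeps every row from both sides; unmatched rows get NULL for the other side's columns.
Matching on a.acct_id = b.acct_id. A NULL in a compared column never satisfies the condition.
- a row (acct_id=1): no match → kept, b columns NULL.
- a row (acct_id=9): matches 4 b row(s) → 4 output row(s).
- a row (acct_id=5): no match → kept, b columns NULL.
- a row (acct_id=NULL): no match → kept, b columns NULL.
- a row (acct_id=7): no match → kept, b columns NULL.
- a row (acct_id=9): matches 4 b row(s) → 4 output row(s).
- 2 b row(s) had no a match → kept, a columns NULL.
Total: 8 matched + 6 padded = 14 rows.

14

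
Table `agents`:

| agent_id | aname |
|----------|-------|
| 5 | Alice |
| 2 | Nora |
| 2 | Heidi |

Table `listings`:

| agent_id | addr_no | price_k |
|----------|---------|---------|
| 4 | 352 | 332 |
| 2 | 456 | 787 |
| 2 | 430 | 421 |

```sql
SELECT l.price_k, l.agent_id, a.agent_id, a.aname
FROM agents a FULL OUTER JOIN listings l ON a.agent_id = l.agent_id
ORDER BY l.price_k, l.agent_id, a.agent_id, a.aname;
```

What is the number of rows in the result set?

FULL OUTER JOIN keeps every row from both sides; unmatched rows get NULL for the other side's columns.
Matching on a.agent_id = l.agent_id.
- a[0] agent_id=5 → no match; kept with NULLs on the l side.
- a[1] agent_id=2 → 2 match(es) in l → 2 row(s).
- a[2] agent_id=2 → 2 match(es) in l → 2 row(s).
- plus 1 unmatched l row(s), each kept with NULL a columns.
Total: 4 matched + 2 padded = 6 rows.

6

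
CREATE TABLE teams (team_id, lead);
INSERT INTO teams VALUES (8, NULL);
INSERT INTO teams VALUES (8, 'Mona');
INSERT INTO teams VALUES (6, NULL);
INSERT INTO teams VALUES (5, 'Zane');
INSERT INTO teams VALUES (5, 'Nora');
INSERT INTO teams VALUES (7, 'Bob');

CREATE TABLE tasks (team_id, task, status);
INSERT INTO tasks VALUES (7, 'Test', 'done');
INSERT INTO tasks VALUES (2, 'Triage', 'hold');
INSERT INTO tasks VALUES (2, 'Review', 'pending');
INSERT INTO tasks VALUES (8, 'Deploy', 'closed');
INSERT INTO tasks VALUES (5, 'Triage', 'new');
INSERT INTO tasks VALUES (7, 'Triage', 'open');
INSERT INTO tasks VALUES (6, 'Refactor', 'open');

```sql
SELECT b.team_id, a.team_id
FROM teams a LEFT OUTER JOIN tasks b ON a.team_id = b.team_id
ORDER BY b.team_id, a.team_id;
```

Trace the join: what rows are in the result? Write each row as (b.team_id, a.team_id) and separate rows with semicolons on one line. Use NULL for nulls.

(5, 5); (5, 5); (6, 6); (7, 7); (7, 7); (8, 8); (8, 8)

LEFT JOIN keeps every row from `teams`; unmatched rows get NULL for `tasks`'s columns.
Matching on a.team_id = b.team_id.
- team_id=8: 1 matching b row(s), so 1 row(s) emitted.
- team_id=8: 1 matching b row(s), so 1 row(s) emitted.
- team_id=6: 1 matching b row(s), so 1 row(s) emitted.
- team_id=5: 1 matching b row(s), so 1 row(s) emitted.
- team_id=5: 1 matching b row(s), so 1 row(s) emitted.
- team_id=7: 2 matching b row(s), so 2 row(s) emitted.
After projecting and ordering:
b.team_id | a.team_id
5 | 5
5 | 5
6 | 6
7 | 7
7 | 7
8 | 8
8 | 8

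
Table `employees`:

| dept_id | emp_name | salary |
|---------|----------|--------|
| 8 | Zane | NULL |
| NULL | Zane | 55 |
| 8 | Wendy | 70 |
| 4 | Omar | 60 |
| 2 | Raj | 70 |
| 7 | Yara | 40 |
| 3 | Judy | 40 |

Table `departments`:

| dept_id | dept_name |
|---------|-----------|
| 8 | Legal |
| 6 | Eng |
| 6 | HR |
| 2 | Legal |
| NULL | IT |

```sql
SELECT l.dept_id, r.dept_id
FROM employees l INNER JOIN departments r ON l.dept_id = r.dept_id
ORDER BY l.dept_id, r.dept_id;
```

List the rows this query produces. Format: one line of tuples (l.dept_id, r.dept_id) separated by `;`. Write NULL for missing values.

INNER JOIN keeps only pairs where the ON condition holds.
Matching on l.dept_id = r.dept_id. A NULL in a compared column never satisfies the condition.
- l row (dept_id=8): matches 1 r row(s) → 1 output row(s).
- l row (dept_id=NULL): no match → dropped.
- l row (dept_id=8): matches 1 r row(s) → 1 output row(s).
- l row (dept_id=4): no match → dropped.
- l row (dept_id=2): matches 1 r row(s) → 1 output row(s).
- l row (dept_id=7): no match → dropped.
- l row (dept_id=3): no match → dropped.
After projecting and ordering:
l.dept_id | r.dept_id
2 | 2
8 | 8
8 | 8

(2, 2); (8, 8); (8, 8)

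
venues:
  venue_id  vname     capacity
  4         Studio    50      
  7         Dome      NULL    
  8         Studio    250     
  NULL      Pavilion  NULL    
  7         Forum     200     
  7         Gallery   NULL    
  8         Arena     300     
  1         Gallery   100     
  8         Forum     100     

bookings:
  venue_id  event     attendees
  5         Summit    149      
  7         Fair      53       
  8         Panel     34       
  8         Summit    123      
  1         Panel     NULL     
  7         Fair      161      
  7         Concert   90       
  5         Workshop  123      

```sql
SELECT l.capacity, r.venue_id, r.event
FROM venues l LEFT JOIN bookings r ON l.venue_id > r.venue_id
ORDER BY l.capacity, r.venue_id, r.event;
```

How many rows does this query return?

LEFT JOIN keeps every row from `venues`; unmatched rows get NULL for `bookings`'s columns.
Matching on l.venue_id > r.venue_id. A NULL in a compared column never satisfies the condition.
- l row (venue_id=4): matches 1 r row(s) → 1 output row(s).
- l row (venue_id=7): matches 3 r row(s) → 3 output row(s).
- l row (venue_id=8): matches 6 r row(s) → 6 output row(s).
- l row (venue_id=NULL): no match → kept, r columns NULL.
- l row (venue_id=7): matches 3 r row(s) → 3 output row(s).
- l row (venue_id=7): matches 3 r row(s) → 3 output row(s).
- l row (venue_id=8): matches 6 r row(s) → 6 output row(s).
- l row (venue_id=1): no match → kept, r columns NULL.
- l row (venue_id=8): matches 6 r row(s) → 6 output row(s).
Total: 28 matched + 2 padded = 30 rows.

30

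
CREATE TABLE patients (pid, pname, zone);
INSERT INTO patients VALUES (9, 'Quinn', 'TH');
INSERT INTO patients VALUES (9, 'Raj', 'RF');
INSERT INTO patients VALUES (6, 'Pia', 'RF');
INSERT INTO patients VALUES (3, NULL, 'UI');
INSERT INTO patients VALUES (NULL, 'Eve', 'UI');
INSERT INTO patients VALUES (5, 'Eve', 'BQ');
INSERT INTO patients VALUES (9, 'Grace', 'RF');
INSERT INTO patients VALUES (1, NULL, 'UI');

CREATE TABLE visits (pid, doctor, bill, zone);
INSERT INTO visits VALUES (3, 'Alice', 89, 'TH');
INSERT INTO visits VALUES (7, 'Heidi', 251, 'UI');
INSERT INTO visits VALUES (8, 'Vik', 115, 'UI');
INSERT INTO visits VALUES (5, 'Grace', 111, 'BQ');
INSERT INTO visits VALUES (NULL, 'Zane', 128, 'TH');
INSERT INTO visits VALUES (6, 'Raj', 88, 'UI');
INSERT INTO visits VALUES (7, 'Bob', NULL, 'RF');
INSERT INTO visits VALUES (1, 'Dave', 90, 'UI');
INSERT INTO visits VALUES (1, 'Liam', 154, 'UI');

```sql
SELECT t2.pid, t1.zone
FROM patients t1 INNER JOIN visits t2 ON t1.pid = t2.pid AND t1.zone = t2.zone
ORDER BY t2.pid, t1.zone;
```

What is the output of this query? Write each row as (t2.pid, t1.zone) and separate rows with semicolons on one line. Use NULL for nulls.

(1, UI); (1, UI); (5, BQ)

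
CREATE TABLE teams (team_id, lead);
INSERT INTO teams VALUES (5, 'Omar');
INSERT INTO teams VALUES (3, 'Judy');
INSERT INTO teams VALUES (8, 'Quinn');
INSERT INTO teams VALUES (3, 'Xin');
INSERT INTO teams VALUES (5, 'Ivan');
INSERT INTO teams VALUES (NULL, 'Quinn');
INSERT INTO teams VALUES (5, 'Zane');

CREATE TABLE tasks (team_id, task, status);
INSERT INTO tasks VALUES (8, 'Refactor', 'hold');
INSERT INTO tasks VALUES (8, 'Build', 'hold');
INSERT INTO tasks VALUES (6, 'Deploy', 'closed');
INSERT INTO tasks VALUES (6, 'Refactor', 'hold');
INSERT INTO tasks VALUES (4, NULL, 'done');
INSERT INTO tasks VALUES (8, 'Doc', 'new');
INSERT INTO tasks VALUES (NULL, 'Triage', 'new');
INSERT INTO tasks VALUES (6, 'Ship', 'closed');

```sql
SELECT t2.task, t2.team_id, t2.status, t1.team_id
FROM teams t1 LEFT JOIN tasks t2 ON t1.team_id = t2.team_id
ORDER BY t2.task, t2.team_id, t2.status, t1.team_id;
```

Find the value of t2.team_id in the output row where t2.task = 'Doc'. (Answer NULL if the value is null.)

8

LEFT JOIN keeps every row from `teams`; unmatched rows get NULL for `tasks`'s columns.
Matching on t1.team_id = t2.team_id. A NULL in a compared column never satisfies the condition.
- t1[0] team_id=5 → no match; kept with NULLs on the t2 side.
- t1[1] team_id=3 → no match; kept with NULLs on the t2 side.
- t1[2] team_id=8 → 3 match(es) in t2 → 3 row(s).
- t1[3] team_id=3 → no match; kept with NULLs on the t2 side.
- t1[4] team_id=5 → no match; kept with NULLs on the t2 side.
- t1[5] team_id=NULL → no match; kept with NULLs on the t2 side.
- t1[6] team_id=5 → no match; kept with NULLs on the t2 side.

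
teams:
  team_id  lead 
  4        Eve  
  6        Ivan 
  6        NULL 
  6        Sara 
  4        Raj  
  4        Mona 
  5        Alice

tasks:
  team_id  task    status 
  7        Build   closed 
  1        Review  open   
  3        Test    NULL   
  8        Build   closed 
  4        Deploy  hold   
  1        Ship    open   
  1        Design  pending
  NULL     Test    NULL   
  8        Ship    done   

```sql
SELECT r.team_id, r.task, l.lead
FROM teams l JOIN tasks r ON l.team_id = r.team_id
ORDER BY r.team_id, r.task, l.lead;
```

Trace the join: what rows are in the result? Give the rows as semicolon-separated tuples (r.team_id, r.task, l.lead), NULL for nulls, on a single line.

INNER JOIN keeps only pairs where the ON condition holds.
Matching on l.team_id = r.team_id. A NULL in a compared column never satisfies the condition.
Matched pairs: 3.

(4, Deploy, Eve); (4, Deploy, Mona); (4, Deploy, Raj)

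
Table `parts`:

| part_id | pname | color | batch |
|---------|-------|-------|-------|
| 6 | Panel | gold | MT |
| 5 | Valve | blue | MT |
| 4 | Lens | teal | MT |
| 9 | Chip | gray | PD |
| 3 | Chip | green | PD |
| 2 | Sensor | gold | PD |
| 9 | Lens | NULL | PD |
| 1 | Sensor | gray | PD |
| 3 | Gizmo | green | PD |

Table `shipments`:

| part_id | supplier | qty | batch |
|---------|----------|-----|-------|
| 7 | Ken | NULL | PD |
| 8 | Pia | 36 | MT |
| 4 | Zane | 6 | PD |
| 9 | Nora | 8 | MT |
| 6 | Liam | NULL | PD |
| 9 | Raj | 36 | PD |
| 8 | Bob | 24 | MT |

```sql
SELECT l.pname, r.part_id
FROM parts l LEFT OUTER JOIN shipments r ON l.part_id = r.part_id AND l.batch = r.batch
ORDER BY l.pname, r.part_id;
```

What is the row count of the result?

LEFT JOIN keeps every row from `parts`; unmatched rows get NULL for `shipments`'s columns.
Matching on l.part_id = r.part_id AND l.batch = r.batch.
Matched pairs: 2; unmatched l rows kept: 7.
Total: 2 matched + 7 padded = 9 rows.

9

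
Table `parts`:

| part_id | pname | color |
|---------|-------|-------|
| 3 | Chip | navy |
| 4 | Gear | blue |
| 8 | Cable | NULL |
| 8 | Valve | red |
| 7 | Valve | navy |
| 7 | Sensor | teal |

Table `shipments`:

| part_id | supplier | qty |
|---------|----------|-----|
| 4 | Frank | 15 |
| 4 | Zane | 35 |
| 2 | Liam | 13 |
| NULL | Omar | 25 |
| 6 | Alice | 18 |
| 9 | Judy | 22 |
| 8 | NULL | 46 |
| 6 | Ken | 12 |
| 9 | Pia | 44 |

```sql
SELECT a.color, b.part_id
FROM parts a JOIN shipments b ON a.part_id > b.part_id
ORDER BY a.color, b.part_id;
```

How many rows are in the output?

INNER JOIN keeps only pairs where the ON condition holds.
Matching on a.part_id > b.part_id. A NULL in a compared column never satisfies the condition.
- a[0] part_id=3 → 1 match(es) in b → 1 row(s).
- a[1] part_id=4 → 1 match(es) in b → 1 row(s).
- a[2] part_id=8 → 5 match(es) in b → 5 row(s).
- a[3] part_id=8 → 5 match(es) in b → 5 row(s).
- a[4] part_id=7 → 5 match(es) in b → 5 row(s).
- a[5] part_id=7 → 5 match(es) in b → 5 row(s).
Total: 22 rows.

22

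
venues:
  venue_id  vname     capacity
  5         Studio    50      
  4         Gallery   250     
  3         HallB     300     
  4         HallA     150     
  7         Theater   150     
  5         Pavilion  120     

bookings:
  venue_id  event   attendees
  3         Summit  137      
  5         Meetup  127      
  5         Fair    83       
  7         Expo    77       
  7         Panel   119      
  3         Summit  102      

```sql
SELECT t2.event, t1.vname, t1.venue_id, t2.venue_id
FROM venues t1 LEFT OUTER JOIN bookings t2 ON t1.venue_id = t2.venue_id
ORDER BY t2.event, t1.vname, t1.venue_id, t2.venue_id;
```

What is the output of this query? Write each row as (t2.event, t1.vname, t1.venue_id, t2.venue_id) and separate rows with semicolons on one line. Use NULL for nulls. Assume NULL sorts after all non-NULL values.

(Expo, Theater, 7, 7); (Fair, Pavilion, 5, 5); (Fair, Studio, 5, 5); (Meetup, Pavilion, 5, 5); (Meetup, Studio, 5, 5); (Panel, Theater, 7, 7); (Summit, HallB, 3, 3); (Summit, HallB, 3, 3); (NULL, Gallery, 4, NULL); (NULL, HallA, 4, NULL)

LEFT JOIN keeps every row from `venues`; unmatched rows get NULL for `bookings`'s columns.
Matching on t1.venue_id = t2.venue_id.
Matched pairs: 8; unmatched t1 rows kept: 2.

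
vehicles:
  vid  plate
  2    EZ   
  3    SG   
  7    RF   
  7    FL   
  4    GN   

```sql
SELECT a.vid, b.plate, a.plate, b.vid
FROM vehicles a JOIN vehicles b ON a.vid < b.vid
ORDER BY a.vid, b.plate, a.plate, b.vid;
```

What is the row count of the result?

INNER JOIN keeps only pairs where the ON condition holds.
Matching on a.vid < b.vid.
- vid=2: 4 matching b row(s), so 4 row(s) emitted.
- vid=3: 3 matching b row(s), so 3 row(s) emitted.
- vid=7: no matching b row, dropped.
- vid=7: no matching b row, dropped.
- vid=4: 2 matching b row(s), so 2 row(s) emitted.
Total: 9 rows.

9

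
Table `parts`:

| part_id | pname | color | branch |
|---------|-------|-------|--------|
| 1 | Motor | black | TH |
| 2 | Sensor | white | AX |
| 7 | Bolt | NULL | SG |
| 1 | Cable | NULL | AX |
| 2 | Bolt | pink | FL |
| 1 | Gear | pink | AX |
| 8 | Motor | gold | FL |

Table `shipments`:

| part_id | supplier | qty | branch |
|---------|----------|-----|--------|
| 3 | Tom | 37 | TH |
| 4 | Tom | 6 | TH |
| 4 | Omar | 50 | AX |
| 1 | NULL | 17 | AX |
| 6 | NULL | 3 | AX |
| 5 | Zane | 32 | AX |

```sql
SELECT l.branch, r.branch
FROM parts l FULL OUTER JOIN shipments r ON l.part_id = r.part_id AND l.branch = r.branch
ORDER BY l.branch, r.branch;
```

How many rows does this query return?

12

FULL OUTER JOIN keeps every row from both sides; unmatched rows get NULL for the other side's columns.
Matching on l.part_id = r.part_id AND l.branch = r.branch.
- l (part_id=1, branch=TH) has no partner → padded with NULL.
- l (part_id=2, branch=AX) has no partner → padded with NULL.
- l (part_id=7, branch=SG) has no partner → padded with NULL.
- l (part_id=1, branch=AX) pairs with 1 row(s) of r.
- l (part_id=2, branch=FL) has no partner → padded with NULL.
- l (part_id=1, branch=AX) pairs with 1 row(s) of r.
- l (part_id=8, branch=FL) has no partner → padded with NULL.
- plus 5 unmatched r row(s), each kept with NULL l columns.
Total: 2 matched + 10 padded = 12 rows.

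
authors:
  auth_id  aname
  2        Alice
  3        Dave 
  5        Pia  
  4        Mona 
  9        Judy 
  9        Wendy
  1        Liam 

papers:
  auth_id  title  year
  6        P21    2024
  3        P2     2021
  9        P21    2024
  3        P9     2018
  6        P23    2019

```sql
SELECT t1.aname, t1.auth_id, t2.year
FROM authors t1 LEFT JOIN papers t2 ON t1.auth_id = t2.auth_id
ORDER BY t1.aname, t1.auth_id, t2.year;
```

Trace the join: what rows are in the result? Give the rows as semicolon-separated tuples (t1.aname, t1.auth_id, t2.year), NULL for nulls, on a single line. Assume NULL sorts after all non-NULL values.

LEFT JOIN keeps every row from `authors`; unmatched rows get NULL for `papers`'s columns.
Matching on t1.auth_id = t2.auth_id.
- t1 (auth_id=2) has no partner → padded with NULL.
- t1 (auth_id=3) pairs with 2 row(s) of t2.
- t1 (auth_id=5) has no partner → padded with NULL.
- t1 (auth_id=4) has no partner → padded with NULL.
- t1 (auth_id=9) pairs with 1 row(s) of t2.
- t1 (auth_id=9) pairs with 1 row(s) of t2.
- t1 (auth_id=1) has no partner → padded with NULL.
After projecting and ordering:
t1.aname | t1.auth_id | t2.year
Alice | 2 | NULL
Dave | 3 | 2018
Dave | 3 | 2021
Judy | 9 | 2024
Liam | 1 | NULL
Mona | 4 | NULL
Pia | 5 | NULL
Wendy | 9 | 2024

(Alice, 2, NULL); (Dave, 3, 2018); (Dave, 3, 2021); (Judy, 9, 2024); (Liam, 1, NULL); (Mona, 4, NULL); (Pia, 5, NULL); (Wendy, 9, 2024)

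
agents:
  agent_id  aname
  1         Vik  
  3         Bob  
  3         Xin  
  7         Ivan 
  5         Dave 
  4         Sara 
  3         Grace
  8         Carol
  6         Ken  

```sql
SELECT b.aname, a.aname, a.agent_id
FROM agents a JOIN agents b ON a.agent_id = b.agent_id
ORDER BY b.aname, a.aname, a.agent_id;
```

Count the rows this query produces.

INNER JOIN keeps only pairs where the ON condition holds.
Matching on a.agent_id = b.agent_id.
- a (agent_id=1) pairs with 1 row(s) of b.
- a (agent_id=3) pairs with 3 row(s) of b.
- a (agent_id=3) pairs with 3 row(s) of b.
- a (agent_id=7) pairs with 1 row(s) of b.
- a (agent_id=5) pairs with 1 row(s) of b.
- a (agent_id=4) pairs with 1 row(s) of b.
- a (agent_id=3) pairs with 3 row(s) of b.
- a (agent_id=8) pairs with 1 row(s) of b.
- a (agent_id=6) pairs with 1 row(s) of b.
Total: 15 rows.

15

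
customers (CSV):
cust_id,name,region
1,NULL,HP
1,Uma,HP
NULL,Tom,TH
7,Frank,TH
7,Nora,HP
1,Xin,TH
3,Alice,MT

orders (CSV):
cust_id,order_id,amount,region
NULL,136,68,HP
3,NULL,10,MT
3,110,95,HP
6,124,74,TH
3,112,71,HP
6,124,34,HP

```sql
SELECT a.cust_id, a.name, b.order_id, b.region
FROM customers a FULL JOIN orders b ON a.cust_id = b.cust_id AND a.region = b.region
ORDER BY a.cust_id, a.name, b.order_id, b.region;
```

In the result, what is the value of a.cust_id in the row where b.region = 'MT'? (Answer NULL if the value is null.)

FULL OUTER JOIN keeps every row from both sides; unmatched rows get NULL for the other side's columns.
Matching on a.cust_id = b.cust_id AND a.region = b.region. A NULL in a compared column never satisfies the condition.
- a (cust_id=1, region=HP) has no partner → padded with NULL.
- a (cust_id=1, region=HP) has no partner → padded with NULL.
- a (cust_id=NULL, region=TH) has no partner → padded with NULL.
- a (cust_id=7, region=TH) has no partner → padded with NULL.
- a (cust_id=7, region=HP) has no partner → padded with NULL.
- a (cust_id=1, region=TH) has no partner → padded with NULL.
- a (cust_id=3, region=MT) pairs with 1 row(s) of b.
- plus 5 unmatched b row(s), each kept with NULL a columns.

3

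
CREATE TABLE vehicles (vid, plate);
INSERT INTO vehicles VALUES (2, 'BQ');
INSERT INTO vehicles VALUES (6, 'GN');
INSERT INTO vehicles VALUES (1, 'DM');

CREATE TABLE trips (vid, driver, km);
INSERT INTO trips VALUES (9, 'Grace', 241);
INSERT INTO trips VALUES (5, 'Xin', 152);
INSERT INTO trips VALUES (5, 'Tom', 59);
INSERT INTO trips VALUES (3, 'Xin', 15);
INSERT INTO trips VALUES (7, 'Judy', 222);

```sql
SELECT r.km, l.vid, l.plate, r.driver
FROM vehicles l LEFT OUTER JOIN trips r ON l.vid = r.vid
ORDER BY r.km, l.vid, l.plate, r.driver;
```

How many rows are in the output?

LEFT JOIN keeps every row from `vehicles`; unmatched rows get NULL for `trips`'s columns.
Matching on l.vid = r.vid.
Matched pairs: 0; unmatched l rows kept: 3.
Total: 0 matched + 3 padded = 3 rows.

3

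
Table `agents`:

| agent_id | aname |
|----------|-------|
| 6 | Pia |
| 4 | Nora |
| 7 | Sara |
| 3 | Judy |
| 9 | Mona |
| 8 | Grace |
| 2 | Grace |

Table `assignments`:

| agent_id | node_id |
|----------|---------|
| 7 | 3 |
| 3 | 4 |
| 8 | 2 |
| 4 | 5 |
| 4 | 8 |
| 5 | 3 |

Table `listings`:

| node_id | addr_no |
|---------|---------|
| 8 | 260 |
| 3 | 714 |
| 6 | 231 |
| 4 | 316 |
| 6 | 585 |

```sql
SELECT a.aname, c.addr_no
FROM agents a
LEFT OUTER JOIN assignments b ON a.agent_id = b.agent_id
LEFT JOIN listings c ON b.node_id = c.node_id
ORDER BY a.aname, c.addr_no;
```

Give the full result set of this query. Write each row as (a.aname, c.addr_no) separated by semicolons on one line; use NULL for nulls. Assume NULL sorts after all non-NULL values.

Step 1 — a LEFT JOIN b on agent_id → 8 row(s).
Then LEFT JOIN `listings c` on node_id: each of those 8 rows is kept; rows whose b.node_id has no match in c get NULL for c's columns.

(Grace, NULL); (Grace, NULL); (Judy, 316); (Mona, NULL); (Nora, 260); (Nora, NULL); (Pia, NULL); (Sara, 714)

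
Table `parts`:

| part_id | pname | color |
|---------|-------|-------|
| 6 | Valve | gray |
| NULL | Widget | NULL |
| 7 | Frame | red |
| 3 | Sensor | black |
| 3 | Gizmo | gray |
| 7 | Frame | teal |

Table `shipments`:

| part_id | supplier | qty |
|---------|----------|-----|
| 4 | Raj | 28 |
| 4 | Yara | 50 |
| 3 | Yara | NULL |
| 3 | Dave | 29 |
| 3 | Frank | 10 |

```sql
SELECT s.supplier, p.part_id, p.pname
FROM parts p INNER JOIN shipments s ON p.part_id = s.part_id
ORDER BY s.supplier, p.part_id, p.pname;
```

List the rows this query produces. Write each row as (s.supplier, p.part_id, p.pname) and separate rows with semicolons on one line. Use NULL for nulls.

(Dave, 3, Gizmo); (Dave, 3, Sensor); (Frank, 3, Gizmo); (Frank, 3, Sensor); (Yara, 3, Gizmo); (Yara, 3, Sensor)

INNER JOIN keeps only pairs where the ON condition holds.
Matching on p.part_id = s.part_id. A NULL in a compared column never satisfies the condition.
- p row (part_id=6): no match → dropped.
- p row (part_id=NULL): no match → dropped.
- p row (part_id=7): no match → dropped.
- p row (part_id=3): matches 3 s row(s) → 3 output row(s).
- p row (part_id=3): matches 3 s row(s) → 3 output row(s).
- p row (part_id=7): no match → dropped.
After projecting and ordering:
s.supplier | p.part_id | p.pname
Dave | 3 | Gizmo
Dave | 3 | Sensor
Frank | 3 | Gizmo
Frank | 3 | Sensor
Yara | 3 | Gizmo
Yara | 3 | Sensor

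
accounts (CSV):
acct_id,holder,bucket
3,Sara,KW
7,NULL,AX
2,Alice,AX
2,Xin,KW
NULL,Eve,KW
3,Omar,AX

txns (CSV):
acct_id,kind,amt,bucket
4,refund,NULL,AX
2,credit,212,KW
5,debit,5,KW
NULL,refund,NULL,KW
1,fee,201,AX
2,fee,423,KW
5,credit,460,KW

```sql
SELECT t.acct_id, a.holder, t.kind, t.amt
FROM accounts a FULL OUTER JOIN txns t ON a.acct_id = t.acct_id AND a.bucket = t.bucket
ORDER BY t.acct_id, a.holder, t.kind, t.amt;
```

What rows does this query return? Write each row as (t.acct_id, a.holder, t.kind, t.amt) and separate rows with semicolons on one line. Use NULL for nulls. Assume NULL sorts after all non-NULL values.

FULL OUTER JOIN keeps every row from both sides; unmatched rows get NULL for the other side's columns.
Matching on a.acct_id = t.acct_id AND a.bucket = t.bucket. A NULL in a compared column never satisfies the condition.
- a[0] acct_id=3, bucket=KW → no match; kept with NULLs on the t side.
- a[1] acct_id=7, bucket=AX → no match; kept with NULLs on the t side.
- a[2] acct_id=2, bucket=AX → no match; kept with NULLs on the t side.
- a[3] acct_id=2, bucket=KW → 2 match(es) in t → 2 row(s).
- a[4] acct_id=NULL, bucket=KW → no match; kept with NULLs on the t side.
- a[5] acct_id=3, bucket=AX → no match; kept with NULLs on the t side.
- 5 t row(s) had no a match → kept, a columns NULL.

(1, NULL, fee, 201); (2, Xin, credit, 212); (2, Xin, fee, 423); (4, NULL, refund, NULL); (5, NULL, credit, 460); (5, NULL, debit, 5); (NULL, Alice, NULL, NULL); (NULL, Eve, NULL, NULL); (NULL, Omar, NULL, NULL); (NULL, Sara, NULL, NULL); (NULL, NULL, refund, NULL); (NULL, NULL, NULL, NULL)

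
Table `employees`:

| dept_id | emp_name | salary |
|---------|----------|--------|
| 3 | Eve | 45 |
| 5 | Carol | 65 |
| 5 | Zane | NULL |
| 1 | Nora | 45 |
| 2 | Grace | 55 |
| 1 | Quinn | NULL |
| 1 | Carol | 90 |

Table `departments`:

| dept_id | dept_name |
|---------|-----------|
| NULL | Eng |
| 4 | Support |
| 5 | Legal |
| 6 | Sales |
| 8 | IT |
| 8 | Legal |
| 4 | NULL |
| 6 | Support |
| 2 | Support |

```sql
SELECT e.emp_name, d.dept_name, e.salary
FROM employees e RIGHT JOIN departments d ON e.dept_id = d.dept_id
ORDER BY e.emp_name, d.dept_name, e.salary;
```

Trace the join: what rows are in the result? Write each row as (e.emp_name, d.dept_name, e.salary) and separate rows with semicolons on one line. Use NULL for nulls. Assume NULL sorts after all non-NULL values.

RIGHT JOIN keeps every row from `departments`; unmatched rows get NULL for `employees`'s columns.
Matching on e.dept_id = d.dept_id. A NULL in a compared column never satisfies the condition.
- dept_id=3: no matching d row.
- dept_id=5: 1 matching d row(s), so 1 row(s) emitted.
- dept_id=5: 1 matching d row(s), so 1 row(s) emitted.
- dept_id=1: no matching d row.
- dept_id=2: 1 matching d row(s), so 1 row(s) emitted.
- dept_id=1: no matching d row.
- dept_id=1: no matching d row.
- plus 7 unmatched d row(s), each kept with NULL e columns.
After projecting and ordering:
e.emp_name | d.dept_name | e.salary
Carol | Legal | 65
Grace | Support | 55
Zane | Legal | NULL
NULL | Eng | NULL
NULL | IT | NULL
NULL | Legal | NULL
NULL | Sales | NULL
NULL | Support | NULL
NULL | Support | NULL
NULL | NULL | NULL

(Carol, Legal, 65); (Grace, Support, 55); (Zane, Legal, NULL); (NULL, Eng, NULL); (NULL, IT, NULL); (NULL, Legal, NULL); (NULL, Sales, NULL); (NULL, Support, NULL); (NULL, Support, NULL); (NULL, NULL, NULL)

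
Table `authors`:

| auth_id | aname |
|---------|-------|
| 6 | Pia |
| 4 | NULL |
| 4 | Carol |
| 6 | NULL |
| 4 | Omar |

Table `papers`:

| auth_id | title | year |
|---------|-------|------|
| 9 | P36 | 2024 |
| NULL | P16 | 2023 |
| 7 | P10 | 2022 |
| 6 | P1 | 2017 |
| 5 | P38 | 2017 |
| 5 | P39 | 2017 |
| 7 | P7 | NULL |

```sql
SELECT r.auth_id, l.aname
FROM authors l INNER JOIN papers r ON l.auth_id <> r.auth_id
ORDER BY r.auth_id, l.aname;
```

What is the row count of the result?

28

INNER JOIN keeps only pairs where the ON condition holds.
Matching on l.auth_id <> r.auth_id. A NULL in a compared column never satisfies the condition.
- l row (auth_id=6): matches 5 r row(s) → 5 output row(s).
- l row (auth_id=4): matches 6 r row(s) → 6 output row(s).
- l row (auth_id=4): matches 6 r row(s) → 6 output row(s).
- l row (auth_id=6): matches 5 r row(s) → 5 output row(s).
- l row (auth_id=4): matches 6 r row(s) → 6 output row(s).
Total: 28 rows.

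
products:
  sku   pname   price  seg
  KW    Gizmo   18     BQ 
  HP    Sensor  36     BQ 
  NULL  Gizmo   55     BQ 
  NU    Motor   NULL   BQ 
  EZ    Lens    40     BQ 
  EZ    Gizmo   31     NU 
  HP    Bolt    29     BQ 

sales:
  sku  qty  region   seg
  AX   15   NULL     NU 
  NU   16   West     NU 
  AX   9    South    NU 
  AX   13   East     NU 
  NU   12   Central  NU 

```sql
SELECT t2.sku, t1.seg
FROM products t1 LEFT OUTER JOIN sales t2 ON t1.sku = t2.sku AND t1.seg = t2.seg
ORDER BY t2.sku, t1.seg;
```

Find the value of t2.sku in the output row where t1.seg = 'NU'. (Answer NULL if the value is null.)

LEFT JOIN keeps every row from `products`; unmatched rows get NULL for `sales`'s columns.
Matching on t1.sku = t2.sku AND t1.seg = t2.seg. A NULL in a compared column never satisfies the condition.
Matched pairs: 0; unmatched t1 rows kept: 7.

NULL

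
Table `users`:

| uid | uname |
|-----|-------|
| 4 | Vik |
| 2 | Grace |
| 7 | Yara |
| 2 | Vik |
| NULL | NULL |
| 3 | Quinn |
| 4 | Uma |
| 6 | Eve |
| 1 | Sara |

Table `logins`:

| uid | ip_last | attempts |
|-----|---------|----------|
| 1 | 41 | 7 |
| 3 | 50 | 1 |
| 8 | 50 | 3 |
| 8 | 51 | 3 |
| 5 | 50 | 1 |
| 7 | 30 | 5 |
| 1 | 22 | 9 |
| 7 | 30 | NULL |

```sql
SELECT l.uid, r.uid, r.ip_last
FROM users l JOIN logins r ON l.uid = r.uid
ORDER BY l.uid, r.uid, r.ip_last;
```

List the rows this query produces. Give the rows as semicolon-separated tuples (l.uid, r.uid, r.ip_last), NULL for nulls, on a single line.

(1, 1, 22); (1, 1, 41); (3, 3, 50); (7, 7, 30); (7, 7, 30)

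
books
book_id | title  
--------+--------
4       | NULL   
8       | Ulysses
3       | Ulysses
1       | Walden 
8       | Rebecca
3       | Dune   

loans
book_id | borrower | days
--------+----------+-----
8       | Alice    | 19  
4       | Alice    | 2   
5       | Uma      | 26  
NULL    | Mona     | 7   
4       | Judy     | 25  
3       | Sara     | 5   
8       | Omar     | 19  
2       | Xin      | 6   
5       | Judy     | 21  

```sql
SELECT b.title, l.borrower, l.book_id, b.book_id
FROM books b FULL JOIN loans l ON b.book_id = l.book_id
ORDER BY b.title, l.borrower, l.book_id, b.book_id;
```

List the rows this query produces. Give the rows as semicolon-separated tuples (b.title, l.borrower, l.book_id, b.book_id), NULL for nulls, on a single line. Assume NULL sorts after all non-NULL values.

FULL OUTER JOIN keeps every row from both sides; unmatched rows get NULL for the other side's columns.
Matching on b.book_id = l.book_id. A NULL in a compared column never satisfies the condition.
Matched pairs: 8; unmatched b rows kept: 1; unmatched l rows kept: 4.

(Dune, Sara, 3, 3); (Rebecca, Alice, 8, 8); (Rebecca, Omar, 8, 8); (Ulysses, Alice, 8, 8); (Ulysses, Omar, 8, 8); (Ulysses, Sara, 3, 3); (Walden, NULL, NULL, 1); (NULL, Alice, 4, 4); (NULL, Judy, 4, 4); (NULL, Judy, 5, NULL); (NULL, Mona, NULL, NULL); (NULL, Uma, 5, NULL); (NULL, Xin, 2, NULL)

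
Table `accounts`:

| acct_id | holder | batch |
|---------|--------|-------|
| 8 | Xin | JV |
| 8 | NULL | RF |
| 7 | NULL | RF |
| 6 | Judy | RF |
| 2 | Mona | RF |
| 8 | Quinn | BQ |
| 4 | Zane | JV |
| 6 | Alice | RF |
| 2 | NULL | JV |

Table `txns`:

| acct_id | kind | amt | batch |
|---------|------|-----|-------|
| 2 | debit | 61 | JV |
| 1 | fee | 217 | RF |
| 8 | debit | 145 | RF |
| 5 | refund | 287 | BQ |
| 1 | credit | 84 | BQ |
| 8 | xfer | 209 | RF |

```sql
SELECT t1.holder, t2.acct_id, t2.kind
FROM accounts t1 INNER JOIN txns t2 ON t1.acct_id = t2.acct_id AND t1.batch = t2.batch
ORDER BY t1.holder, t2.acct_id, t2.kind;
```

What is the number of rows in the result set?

INNER JOIN keeps only pairs where the ON condition holds.
Matching on t1.acct_id = t2.acct_id AND t1.batch = t2.batch.
- acct_id=8, batch=JV: no matching t2 row, dropped.
- acct_id=8, batch=RF: 2 matching t2 row(s), so 2 row(s) emitted.
- acct_id=7, batch=RF: no matching t2 row, dropped.
- acct_id=6, batch=RF: no matching t2 row, dropped.
- acct_id=2, batch=RF: no matching t2 row, dropped.
- acct_id=8, batch=BQ: no matching t2 row, dropped.
- acct_id=4, batch=JV: no matching t2 row, dropped.
- acct_id=6, batch=RF: no matching t2 row, dropped.
- acct_id=2, batch=JV: 1 matching t2 row(s), so 1 row(s) emitted.
Total: 3 rows.

3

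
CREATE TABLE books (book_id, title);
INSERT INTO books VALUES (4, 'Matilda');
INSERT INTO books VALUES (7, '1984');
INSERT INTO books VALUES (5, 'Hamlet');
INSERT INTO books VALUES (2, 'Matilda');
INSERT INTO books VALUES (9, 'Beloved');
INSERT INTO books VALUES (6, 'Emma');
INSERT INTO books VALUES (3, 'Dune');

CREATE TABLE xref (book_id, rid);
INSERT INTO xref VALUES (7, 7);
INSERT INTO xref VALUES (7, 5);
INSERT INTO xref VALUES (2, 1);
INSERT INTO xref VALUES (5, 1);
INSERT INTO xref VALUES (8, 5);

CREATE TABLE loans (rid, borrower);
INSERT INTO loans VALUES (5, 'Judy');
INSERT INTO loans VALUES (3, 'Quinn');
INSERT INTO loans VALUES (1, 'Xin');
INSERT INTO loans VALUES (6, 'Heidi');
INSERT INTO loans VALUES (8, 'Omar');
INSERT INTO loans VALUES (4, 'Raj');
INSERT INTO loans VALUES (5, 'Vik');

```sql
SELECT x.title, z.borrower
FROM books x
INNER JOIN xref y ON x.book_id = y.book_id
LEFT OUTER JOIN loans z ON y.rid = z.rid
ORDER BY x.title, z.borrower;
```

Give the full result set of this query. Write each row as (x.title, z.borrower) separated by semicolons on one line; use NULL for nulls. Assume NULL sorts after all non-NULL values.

(1984, Judy); (1984, Vik); (1984, NULL); (Hamlet, Xin); (Matilda, Xin)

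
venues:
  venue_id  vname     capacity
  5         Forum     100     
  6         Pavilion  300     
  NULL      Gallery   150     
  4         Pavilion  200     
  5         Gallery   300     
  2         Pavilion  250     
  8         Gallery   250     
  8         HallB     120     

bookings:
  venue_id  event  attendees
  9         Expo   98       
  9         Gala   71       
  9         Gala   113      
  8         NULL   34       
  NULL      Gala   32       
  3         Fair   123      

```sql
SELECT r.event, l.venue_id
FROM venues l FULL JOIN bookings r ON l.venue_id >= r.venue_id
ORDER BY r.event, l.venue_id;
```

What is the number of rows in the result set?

14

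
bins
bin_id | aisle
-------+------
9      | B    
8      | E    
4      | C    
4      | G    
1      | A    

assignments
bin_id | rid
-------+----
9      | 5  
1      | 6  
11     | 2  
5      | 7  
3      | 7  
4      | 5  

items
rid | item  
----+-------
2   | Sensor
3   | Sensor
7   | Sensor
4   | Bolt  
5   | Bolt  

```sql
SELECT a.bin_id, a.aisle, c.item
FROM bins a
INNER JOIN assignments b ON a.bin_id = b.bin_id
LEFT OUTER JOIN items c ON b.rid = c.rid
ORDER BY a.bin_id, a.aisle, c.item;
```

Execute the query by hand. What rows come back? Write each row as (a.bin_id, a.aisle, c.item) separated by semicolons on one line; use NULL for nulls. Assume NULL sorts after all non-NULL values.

(1, A, NULL); (4, C, Bolt); (4, G, Bolt); (9, B, Bolt)

Step 1 — a INNER JOIN b on bin_id → 4 row(s).
Then LEFT JOIN `items c` on rid: each of those 4 rows is kept; rows whose b.rid has no match in c get NULL for c's columns.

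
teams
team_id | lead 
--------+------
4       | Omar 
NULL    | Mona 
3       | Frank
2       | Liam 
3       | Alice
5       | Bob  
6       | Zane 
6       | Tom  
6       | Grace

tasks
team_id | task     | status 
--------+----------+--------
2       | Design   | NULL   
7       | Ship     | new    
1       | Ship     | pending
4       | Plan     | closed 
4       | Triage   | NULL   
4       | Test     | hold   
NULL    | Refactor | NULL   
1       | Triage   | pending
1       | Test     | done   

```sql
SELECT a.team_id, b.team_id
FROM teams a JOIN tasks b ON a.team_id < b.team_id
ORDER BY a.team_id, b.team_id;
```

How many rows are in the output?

17

INNER JOIN keeps only pairs where the ON condition holds.
Matching on a.team_id < b.team_id. A NULL in a compared column never satisfies the condition.
- a (team_id=4) pairs with 1 row(s) of b.
- a (team_id=NULL) has no partner → excluded.
- a (team_id=3) pairs with 4 row(s) of b.
- a (team_id=2) pairs with 4 row(s) of b.
- a (team_id=3) pairs with 4 row(s) of b.
- a (team_id=5) pairs with 1 row(s) of b.
- a (team_id=6) pairs with 1 row(s) of b.
- a (team_id=6) pairs with 1 row(s) of b.
- a (team_id=6) pairs with 1 row(s) of b.
Total: 17 rows.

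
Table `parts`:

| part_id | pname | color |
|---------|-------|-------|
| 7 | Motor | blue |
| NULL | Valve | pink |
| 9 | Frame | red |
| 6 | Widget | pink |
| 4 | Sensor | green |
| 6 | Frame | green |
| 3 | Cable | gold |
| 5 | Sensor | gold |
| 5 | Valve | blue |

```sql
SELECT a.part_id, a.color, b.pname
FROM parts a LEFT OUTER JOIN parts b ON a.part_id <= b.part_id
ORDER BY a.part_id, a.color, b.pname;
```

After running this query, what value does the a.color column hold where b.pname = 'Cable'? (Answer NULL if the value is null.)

gold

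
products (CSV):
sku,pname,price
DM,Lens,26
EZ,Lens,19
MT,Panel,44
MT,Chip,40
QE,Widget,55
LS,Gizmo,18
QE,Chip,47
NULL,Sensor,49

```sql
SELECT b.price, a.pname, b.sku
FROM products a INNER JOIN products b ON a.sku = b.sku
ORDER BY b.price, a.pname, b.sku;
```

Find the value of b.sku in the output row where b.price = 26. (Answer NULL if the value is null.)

DM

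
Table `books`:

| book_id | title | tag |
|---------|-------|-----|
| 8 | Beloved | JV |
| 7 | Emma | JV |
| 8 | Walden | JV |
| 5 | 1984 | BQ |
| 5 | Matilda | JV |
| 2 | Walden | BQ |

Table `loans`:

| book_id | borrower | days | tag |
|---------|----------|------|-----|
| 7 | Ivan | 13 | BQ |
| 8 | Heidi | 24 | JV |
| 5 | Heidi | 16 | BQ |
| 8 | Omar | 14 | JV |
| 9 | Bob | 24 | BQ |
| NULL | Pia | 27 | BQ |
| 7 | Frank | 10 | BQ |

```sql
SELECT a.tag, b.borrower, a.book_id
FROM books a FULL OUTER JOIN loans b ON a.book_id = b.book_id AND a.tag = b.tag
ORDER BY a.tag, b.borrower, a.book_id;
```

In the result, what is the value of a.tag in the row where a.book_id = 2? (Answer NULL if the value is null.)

BQ

FULL OUTER JOIN keeps every row from both sides; unmatched rows get NULL for the other side's columns.
Matching on a.book_id = b.book_id AND a.tag = b.tag. A NULL in a compared column never satisfies the condition.
Matched pairs: 5; unmatched a rows kept: 3; unmatched b rows kept: 4.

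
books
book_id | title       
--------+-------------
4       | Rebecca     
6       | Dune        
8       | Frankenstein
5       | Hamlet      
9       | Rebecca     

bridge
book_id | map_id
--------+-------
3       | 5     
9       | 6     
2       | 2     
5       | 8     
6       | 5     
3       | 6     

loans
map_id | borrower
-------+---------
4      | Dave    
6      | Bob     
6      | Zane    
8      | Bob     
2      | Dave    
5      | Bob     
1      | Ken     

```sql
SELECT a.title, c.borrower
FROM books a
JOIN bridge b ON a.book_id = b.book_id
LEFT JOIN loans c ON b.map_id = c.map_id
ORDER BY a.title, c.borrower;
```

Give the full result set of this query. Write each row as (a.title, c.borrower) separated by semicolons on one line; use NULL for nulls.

(Dune, Bob); (Hamlet, Bob); (Rebecca, Bob); (Rebecca, Zane)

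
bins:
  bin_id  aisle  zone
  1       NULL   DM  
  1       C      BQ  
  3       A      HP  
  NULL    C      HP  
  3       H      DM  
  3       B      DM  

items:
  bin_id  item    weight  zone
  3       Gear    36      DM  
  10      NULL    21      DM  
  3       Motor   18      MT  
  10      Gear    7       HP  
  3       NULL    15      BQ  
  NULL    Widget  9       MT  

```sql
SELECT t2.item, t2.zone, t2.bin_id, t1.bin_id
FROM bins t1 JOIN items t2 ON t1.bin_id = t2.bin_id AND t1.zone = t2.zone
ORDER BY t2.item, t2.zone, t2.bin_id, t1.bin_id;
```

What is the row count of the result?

INNER JOIN keeps only pairs where the ON condition holds.
Matching on t1.bin_id = t2.bin_id AND t1.zone = t2.zone. A NULL in a compared column never satisfies the condition.
- t1[0] bin_id=1, zone=DM → no match; dropped.
- t1[1] bin_id=1, zone=BQ → no match; dropped.
- t1[2] bin_id=3, zone=HP → no match; dropped.
- t1[3] bin_id=NULL, zone=HP → no match; dropped.
- t1[4] bin_id=3, zone=DM → 1 match(es) in t2 → 1 row(s).
- t1[5] bin_id=3, zone=DM → 1 match(es) in t2 → 1 row(s).
Total: 2 rows.

2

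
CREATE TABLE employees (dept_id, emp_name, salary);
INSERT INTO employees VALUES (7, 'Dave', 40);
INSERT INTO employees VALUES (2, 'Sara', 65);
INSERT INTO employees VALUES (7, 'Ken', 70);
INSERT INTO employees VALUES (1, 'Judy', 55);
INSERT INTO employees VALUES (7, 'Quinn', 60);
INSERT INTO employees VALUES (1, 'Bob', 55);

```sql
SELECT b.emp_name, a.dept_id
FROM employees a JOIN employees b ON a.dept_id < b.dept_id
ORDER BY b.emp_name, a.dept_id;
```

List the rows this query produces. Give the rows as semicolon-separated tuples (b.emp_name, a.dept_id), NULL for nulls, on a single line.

(Dave, 1); (Dave, 1); (Dave, 2); (Ken, 1); (Ken, 1); (Ken, 2); (Quinn, 1); (Quinn, 1); (Quinn, 2); (Sara, 1); (Sara, 1)

INNER JOIN keeps only pairs where the ON condition holds.
Matching on a.dept_id < b.dept_id.
- a row (dept_id=7): no match → dropped.
- a row (dept_id=2): matches 3 b row(s) → 3 output row(s).
- a row (dept_id=7): no match → dropped.
- a row (dept_id=1): matches 4 b row(s) → 4 output row(s).
- a row (dept_id=7): no match → dropped.
- a row (dept_id=1): matches 4 b row(s) → 4 output row(s).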